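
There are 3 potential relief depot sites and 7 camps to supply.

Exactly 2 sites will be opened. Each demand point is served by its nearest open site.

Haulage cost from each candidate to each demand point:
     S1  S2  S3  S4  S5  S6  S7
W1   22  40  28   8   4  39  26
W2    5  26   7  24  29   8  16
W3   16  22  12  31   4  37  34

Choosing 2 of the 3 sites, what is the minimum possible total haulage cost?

74

Open {W1, W2}.
  S1→W2 5, S2→W2 26, S3→W2 7, S4→W1 8, S5→W1 4, S6→W2 8, S7→W2 16  ⇒ total 74.
Compare {W2, W3}: total 86.
Compare {W1, W3}: total 125.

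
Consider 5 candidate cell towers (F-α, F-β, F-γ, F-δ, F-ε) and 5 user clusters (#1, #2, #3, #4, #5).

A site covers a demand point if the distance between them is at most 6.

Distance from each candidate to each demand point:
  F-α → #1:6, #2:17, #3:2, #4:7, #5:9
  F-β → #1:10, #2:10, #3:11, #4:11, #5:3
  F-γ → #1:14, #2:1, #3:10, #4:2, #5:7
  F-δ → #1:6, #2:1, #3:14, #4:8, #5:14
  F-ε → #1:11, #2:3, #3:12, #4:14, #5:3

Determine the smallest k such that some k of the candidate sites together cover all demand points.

Coverage sets (demand points within 6 of each site):
  F-α: {#1, #3}
  F-β: {#5}
  F-γ: {#2, #4}
  F-δ: {#1, #2}
  F-ε: {#2, #5}
No 2 sites suffice: every size-2 union leaves at least one demand point uncovered.
But {F-α, F-β, F-γ} covers everything, so the minimum is 3.

3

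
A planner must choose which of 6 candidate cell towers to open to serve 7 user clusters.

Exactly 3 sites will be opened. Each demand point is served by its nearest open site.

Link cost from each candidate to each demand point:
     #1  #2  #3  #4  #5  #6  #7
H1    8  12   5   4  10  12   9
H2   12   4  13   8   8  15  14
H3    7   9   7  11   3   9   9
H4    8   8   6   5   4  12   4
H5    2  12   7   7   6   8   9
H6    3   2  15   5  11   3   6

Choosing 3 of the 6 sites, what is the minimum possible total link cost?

25

Open {H1, H4, H6}.
  #1→H6 3, #2→H6 2, #3→H1 5, #4→H1 4, #5→H4 4, #6→H6 3, #7→H4 4  ⇒ total 25.
Compare {H1, H3, H6}: total 26.
Compare {H3, H4, H6}: total 26.
No size-3 selection does better; minimum is 25.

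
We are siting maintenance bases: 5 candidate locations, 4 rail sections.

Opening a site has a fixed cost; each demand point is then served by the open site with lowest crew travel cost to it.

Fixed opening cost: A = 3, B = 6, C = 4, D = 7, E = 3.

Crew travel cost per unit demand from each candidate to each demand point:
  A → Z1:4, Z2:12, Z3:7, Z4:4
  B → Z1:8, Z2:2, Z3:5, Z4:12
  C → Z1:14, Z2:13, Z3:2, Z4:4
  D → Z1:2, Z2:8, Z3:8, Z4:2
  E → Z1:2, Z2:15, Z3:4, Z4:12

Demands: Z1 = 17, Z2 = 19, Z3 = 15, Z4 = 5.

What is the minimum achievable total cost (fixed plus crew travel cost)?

Open {B, C, D}: assign each demand point to its cheapest open site.
  Z1→D 17×2=34, Z2→B 19×2=38, Z3→C 15×2=30, Z4→D 5×2=10
  crew travel cost 112, fixed 17 → total 129.
Compare {A, B, C, D}: crew travel cost 112 + fixed 20 = 132.
Compare {B, C, D, E}: crew travel cost 112 + fixed 20 = 132.
Compare {B, C, E}: crew travel cost 122 + fixed 13 = 135.
All other subsets cost ≥ 132. Minimum total cost: 129.

129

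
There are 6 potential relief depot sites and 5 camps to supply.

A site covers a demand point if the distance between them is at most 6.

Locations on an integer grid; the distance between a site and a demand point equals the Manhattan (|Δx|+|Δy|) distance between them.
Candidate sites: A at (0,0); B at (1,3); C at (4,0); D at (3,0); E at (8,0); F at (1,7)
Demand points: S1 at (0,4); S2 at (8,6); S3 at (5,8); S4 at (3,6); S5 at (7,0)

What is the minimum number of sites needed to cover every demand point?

Coverage sets (demand points within 6 of each site):
  A: {S1}
  B: {S1, S4}
  C: {S5}
  D: {S4, S5}
  E: {S2, S5}
  F: {S1, S3, S4}
No single site covers all 5 demand points.
But {E, F} covers everything, so the minimum is 2.

2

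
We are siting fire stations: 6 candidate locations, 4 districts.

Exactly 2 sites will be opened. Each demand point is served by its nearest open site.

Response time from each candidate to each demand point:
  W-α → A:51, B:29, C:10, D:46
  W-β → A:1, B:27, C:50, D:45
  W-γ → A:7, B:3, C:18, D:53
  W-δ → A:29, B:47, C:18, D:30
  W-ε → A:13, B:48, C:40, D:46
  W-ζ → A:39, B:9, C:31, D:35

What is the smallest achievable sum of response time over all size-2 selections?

Open {W-γ, W-δ}.
  A→W-γ 7, B→W-γ 3, C→W-γ 18, D→W-δ 30  ⇒ total 58.
Compare {W-γ, W-ζ}: total 63.
Compare {W-α, W-γ}: total 66.
No size-2 selection does better; minimum is 58.

58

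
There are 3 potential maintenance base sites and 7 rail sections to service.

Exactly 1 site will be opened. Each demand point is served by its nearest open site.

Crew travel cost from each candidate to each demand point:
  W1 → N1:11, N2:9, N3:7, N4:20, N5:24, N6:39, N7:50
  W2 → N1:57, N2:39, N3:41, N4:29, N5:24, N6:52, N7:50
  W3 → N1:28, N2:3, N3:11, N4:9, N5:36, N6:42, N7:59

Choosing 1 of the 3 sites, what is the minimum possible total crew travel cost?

160

Open {W1}.
  N1→W1 11, N2→W1 9, N3→W1 7, N4→W1 20, N5→W1 24, N6→W1 39, N7→W1 50  ⇒ total 160.
Compare {W3}: total 188.
Compare {W2}: total 292.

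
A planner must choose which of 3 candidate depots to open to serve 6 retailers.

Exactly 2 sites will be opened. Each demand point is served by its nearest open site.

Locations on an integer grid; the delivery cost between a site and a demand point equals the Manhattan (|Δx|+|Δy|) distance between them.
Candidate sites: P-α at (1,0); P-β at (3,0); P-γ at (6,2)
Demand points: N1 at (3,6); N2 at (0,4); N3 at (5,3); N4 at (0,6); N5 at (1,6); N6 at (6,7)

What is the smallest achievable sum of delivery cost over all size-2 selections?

32

Open {P-α, P-γ}.
  N1→P-γ 7, N2→P-α 5, N3→P-γ 2, N4→P-α 7, N5→P-α 6, N6→P-γ 5  ⇒ total 32.
Compare {P-β, P-γ}: total 37.
Compare {P-α, P-β}: total 39.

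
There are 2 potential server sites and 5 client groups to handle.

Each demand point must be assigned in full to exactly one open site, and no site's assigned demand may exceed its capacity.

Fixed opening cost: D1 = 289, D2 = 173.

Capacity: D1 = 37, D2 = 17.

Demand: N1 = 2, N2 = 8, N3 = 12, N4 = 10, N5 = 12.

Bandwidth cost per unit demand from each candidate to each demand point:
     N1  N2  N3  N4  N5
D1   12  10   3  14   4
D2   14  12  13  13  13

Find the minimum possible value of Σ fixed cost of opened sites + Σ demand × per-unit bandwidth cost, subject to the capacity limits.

780

Open {D1, D2}; cheapest assignment that respects the capacities:
  D1 (cap 37, load 34): N1, N2, N3, N5 — cost 2×12 + 8×10 + 12×3 + 12×4 = 188
  D2 (cap 17, load 10): N4 — cost 10×13 = 130
  Shipping 318, fixed 462 → total 780.
  Any other capacity-feasible assignment to {D1, D2} ships for at least 318.
Total demand is 44 and no other set of sites has combined capacity ≥ 44, so {D1, D2} is the only feasible choice of open sites. Minimum: 780.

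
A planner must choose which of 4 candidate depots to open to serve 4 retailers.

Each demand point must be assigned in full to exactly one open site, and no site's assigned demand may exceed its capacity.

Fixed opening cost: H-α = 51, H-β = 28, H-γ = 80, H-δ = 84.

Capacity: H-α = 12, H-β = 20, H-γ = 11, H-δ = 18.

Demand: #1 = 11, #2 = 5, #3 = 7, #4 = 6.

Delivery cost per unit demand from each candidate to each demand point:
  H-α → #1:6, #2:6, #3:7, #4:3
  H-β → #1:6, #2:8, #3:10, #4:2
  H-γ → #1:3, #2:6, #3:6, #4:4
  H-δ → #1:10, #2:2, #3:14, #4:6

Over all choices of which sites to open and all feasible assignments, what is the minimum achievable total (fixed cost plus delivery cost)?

Open {H-α, H-β}; cheapest assignment that respects the capacities:
  H-α (cap 12, load 12): #2, #3 — cost 5×6 + 7×7 = 79
  H-β (cap 20, load 17): #1, #4 — cost 11×6 + 6×2 = 78
  Shipping 157, fixed 79 → total 236.
  Any other capacity-feasible assignment to {H-α, H-β} ships for at least 157.
Compare {H-β, H-γ}: its best feasible assignment gives total 263.
Compare {H-α, H-β, H-γ}: its best feasible assignment gives total 283.
Every other set of open sites that can feasibly serve all demand totals ≥ 263 even under its best assignment. Minimum: 236.

236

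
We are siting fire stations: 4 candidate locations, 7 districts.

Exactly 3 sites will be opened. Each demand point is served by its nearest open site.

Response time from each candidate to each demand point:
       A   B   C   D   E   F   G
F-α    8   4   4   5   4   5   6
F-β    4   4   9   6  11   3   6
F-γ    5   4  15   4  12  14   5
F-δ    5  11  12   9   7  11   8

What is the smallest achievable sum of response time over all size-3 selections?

28

Open {F-α, F-β, F-γ}.
  A→F-β 4, B→F-α 4, C→F-α 4, D→F-γ 4, E→F-α 4, F→F-β 3, G→F-γ 5  ⇒ total 28.
Compare {F-α, F-β, F-δ}: total 30.
Compare {F-α, F-γ, F-δ}: total 31.
No size-3 selection does better; minimum is 28.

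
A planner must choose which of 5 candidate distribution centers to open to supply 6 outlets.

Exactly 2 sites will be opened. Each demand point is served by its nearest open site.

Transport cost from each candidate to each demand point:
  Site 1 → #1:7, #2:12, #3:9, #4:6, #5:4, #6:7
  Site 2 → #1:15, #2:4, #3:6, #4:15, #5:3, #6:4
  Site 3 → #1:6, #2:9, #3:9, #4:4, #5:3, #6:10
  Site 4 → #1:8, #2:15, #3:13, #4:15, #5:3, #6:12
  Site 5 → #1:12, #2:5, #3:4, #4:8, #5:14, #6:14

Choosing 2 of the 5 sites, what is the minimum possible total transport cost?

Open {Site 2, Site 3}.
  #1→Site 3 6, #2→Site 2 4, #3→Site 2 6, #4→Site 3 4, #5→Site 2 3, #6→Site 2 4  ⇒ total 27.
Compare {Site 1, Site 2}: total 30.
Compare {Site 3, Site 5}: total 32.
No size-2 selection does better; minimum is 27.

27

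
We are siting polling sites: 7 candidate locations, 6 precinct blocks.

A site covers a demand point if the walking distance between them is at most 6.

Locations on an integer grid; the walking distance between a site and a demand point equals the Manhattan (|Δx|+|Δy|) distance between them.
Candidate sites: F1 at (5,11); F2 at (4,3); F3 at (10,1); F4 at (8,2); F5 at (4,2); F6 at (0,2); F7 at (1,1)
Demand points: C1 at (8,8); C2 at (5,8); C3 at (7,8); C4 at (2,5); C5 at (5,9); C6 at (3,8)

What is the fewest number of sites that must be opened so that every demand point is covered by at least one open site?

Coverage sets (demand points within 6 of each site):
  F1: {C1, C2, C3, C5, C6}
  F2: {C2, C4, C6}
  F3: {}
  F4: {C1}
  F5: {C4}
  F6: {C4}
  F7: {C4}
No single site covers all 6 demand points.
But {F1, F2} covers everything, so the minimum is 2.

2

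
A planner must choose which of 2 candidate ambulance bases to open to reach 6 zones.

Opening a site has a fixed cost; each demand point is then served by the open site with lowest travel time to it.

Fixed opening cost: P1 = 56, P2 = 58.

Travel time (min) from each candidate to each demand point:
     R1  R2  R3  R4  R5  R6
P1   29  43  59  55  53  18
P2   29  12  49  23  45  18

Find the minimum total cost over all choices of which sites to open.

234

Open {P2}: assign each demand point to its cheapest open site.
  R1→P2 29, R2→P2 12, R3→P2 49, R4→P2 23, R5→P2 45, R6→P2 18
  travel time 176, fixed 58 → total 234.
Compare {P1, P2}: travel time 176 + fixed 114 = 290.
Compare {P1}: travel time 257 + fixed 56 = 313.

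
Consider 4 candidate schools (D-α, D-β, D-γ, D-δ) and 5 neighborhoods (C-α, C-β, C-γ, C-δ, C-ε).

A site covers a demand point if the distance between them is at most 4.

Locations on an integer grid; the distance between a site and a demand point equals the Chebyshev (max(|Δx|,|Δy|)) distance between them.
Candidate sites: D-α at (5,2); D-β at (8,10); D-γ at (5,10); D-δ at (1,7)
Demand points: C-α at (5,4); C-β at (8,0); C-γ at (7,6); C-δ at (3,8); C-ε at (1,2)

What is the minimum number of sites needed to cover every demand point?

2

Coverage sets (demand points within 4 of each site):
  D-α: {C-α, C-β, C-γ, C-ε}
  D-β: {C-γ}
  D-γ: {C-γ, C-δ}
  D-δ: {C-α, C-δ}
No single site covers all 5 demand points.
But {D-α, D-γ} covers everything, so the minimum is 2.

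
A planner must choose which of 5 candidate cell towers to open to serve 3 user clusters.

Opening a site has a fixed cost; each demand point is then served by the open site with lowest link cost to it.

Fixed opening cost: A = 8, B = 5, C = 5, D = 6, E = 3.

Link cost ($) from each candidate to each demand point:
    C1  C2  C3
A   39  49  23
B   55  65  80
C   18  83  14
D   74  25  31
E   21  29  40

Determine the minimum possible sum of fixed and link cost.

Open {C, D}: assign each demand point to its cheapest open site.
  C1→C 18, C2→D 25, C3→C 14
  link cost 57, fixed 11 → total 68.
Compare {C, E}: link cost 61 + fixed 8 = 69.
Compare {C, D, E}: link cost 57 + fixed 14 = 71.
Compare {B, C, D}: link cost 57 + fixed 16 = 73.
All other subsets cost ≥ 69. Minimum total cost: 68.

68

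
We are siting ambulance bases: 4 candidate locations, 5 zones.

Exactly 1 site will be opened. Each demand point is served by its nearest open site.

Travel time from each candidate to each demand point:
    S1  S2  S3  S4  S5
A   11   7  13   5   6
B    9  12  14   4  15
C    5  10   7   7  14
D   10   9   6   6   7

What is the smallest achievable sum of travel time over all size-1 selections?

Open {D}.
  S1→D 10, S2→D 9, S3→D 6, S4→D 6, S5→D 7  ⇒ total 38.
Compare {A}: total 42.
Compare {C}: total 43.
No size-1 selection does better; minimum is 38.

38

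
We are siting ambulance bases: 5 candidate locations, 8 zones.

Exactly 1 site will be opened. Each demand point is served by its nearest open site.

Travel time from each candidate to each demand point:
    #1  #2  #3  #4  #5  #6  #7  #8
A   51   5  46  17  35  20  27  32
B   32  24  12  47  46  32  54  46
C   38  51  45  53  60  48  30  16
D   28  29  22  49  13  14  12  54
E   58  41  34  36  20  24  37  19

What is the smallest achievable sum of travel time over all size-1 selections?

221

Open {D}.
  #1→D 28, #2→D 29, #3→D 22, #4→D 49, #5→D 13, #6→D 14, #7→D 12, #8→D 54  ⇒ total 221.
Compare {A}: total 233.
Compare {E}: total 269.
No size-1 selection does better; minimum is 221.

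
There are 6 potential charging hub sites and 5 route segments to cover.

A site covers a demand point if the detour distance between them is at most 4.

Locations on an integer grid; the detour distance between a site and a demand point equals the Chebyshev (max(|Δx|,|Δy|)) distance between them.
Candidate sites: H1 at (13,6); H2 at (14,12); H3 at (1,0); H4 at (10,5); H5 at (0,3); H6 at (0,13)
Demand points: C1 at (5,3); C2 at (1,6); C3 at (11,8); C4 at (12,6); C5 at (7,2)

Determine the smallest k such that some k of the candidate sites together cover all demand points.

3

Coverage sets (demand points within 4 of each site):
  H1: {C3, C4}
  H2: {C3}
  H3: {C1}
  H4: {C3, C4, C5}
  H5: {C2}
  H6: {}
No 2 sites suffice: every size-2 union leaves at least one demand point uncovered.
But {H3, H4, H5} covers everything, so the minimum is 3.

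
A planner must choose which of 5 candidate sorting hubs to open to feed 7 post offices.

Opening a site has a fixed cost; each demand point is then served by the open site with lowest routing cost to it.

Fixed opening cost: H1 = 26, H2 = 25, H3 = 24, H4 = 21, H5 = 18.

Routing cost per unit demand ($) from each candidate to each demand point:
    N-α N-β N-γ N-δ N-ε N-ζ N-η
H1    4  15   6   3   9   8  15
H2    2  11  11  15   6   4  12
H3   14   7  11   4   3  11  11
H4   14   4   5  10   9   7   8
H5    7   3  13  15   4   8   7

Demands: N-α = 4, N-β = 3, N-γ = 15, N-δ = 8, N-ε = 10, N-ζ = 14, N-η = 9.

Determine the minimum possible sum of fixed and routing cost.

355

Open {H2, H3, H4}: assign each demand point to its cheapest open site.
  N-α→H2 4×2=8, N-β→H4 3×4=12, N-γ→H4 15×5=75, N-δ→H3 8×4=32, N-ε→H3 10×3=30, N-ζ→H2 14×4=56, N-η→H4 9×8=72
  routing cost 285, fixed 70 → total 355.
Compare {H1, H2, H5}: routing cost 290 + fixed 69 = 359.
Compare {H2, H3, H4, H5}: routing cost 273 + fixed 88 = 361.
Compare {H1, H2, H4, H5}: routing cost 275 + fixed 90 = 365.
All other subsets cost ≥ 359. Minimum total cost: 355.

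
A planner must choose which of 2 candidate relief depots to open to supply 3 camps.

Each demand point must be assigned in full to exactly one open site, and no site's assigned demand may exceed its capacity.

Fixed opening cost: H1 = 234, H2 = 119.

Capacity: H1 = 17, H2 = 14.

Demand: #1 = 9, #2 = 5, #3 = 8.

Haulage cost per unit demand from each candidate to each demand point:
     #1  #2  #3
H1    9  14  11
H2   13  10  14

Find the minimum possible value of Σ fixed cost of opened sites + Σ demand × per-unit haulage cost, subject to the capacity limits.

Open {H1, H2}; cheapest assignment that respects the capacities:
  H1 (cap 17, load 17): #1, #3 — cost 9×9 + 8×11 = 169
  H2 (cap 14, load 5): #2 — cost 5×10 = 50
  Shipping 219, fixed 353 → total 572.
  Any other capacity-feasible assignment to {H1, H2} ships for at least 219.
Total demand is 22 and no other set of sites has combined capacity ≥ 22, so {H1, H2} is the only feasible choice of open sites. Minimum: 572.

572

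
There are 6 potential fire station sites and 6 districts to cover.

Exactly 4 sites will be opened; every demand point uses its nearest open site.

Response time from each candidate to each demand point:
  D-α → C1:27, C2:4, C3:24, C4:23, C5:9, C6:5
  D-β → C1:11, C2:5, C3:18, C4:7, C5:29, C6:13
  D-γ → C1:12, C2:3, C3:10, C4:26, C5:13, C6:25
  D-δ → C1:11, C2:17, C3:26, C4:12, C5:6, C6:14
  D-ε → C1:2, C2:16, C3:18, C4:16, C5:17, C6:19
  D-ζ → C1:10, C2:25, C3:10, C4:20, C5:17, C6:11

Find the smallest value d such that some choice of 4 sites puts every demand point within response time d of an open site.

10

Open {D-α, D-β, D-γ, D-ε}.
  Farthest demand point is C3 at response time 10 (to D-γ); all others are ≤ 10.
With {D-α, D-β, D-γ, D-ζ} the worst case is 10.
With {D-α, D-β, D-δ, D-ζ} the worst case is 10.
No size-4 selection achieves below 10.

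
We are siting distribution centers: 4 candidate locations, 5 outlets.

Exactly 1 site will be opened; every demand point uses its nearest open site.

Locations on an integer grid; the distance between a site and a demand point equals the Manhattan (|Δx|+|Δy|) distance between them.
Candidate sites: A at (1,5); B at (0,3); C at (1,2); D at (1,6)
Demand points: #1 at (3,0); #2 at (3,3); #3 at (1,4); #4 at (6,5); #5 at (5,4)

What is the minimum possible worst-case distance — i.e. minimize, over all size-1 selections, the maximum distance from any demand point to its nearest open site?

7

Open {A}.
  Farthest demand point is #1 at distance 7 (to A); all others are ≤ 7.
With {B} the worst case is 8.
With {C} the worst case is 8.
No size-1 selection achieves below 7.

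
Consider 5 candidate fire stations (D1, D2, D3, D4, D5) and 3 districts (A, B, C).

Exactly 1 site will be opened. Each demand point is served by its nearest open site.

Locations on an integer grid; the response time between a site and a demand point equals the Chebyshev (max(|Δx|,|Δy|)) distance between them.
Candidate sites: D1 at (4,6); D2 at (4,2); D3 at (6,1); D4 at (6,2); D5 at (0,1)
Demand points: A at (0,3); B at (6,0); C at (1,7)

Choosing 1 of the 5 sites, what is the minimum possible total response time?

11

Open {D2}.
  A→D2 4, B→D2 2, C→D2 5  ⇒ total 11.
Compare {D1}: total 13.
Compare {D3}: total 13.
No size-1 selection does better; minimum is 11.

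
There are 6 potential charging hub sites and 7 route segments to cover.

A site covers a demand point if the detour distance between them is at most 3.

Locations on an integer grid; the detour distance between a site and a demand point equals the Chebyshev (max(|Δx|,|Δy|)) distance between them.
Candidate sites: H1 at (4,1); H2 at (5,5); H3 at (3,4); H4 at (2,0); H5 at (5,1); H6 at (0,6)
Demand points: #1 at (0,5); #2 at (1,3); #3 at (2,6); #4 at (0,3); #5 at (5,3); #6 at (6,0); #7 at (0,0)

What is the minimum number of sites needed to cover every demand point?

3

Coverage sets (demand points within 3 of each site):
  H1: {#2, #5, #6}
  H2: {#3, #5}
  H3: {#1, #2, #3, #4, #5}
  H4: {#2, #4, #5, #7}
  H5: {#5, #6}
  H6: {#1, #2, #3, #4}
No 2 sites suffice: every size-2 union leaves at least one demand point uncovered.
But {H1, H3, H4} covers everything, so the minimum is 3.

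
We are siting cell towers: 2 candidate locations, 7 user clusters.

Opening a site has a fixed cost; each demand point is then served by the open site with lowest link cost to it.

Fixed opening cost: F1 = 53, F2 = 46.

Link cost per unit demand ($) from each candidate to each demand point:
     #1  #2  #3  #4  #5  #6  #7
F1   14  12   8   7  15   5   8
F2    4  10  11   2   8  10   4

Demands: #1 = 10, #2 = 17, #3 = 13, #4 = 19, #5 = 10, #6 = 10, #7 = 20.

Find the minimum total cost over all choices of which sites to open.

661

Open {F1, F2}: assign each demand point to its cheapest open site.
  #1→F2 10×4=40, #2→F2 17×10=170, #3→F1 13×8=104, #4→F2 19×2=38, #5→F2 10×8=80, #6→F1 10×5=50, #7→F2 20×4=80
  link cost 562, fixed 99 → total 661.
Compare {F2}: link cost 651 + fixed 46 = 697.
Compare {F1}: link cost 941 + fixed 53 = 994.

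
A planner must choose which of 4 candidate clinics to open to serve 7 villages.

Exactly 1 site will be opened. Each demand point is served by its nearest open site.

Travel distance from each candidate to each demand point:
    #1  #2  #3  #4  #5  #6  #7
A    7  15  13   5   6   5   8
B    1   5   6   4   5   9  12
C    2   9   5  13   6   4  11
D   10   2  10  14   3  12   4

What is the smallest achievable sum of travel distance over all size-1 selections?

42

Open {B}.
  #1→B 1, #2→B 5, #3→B 6, #4→B 4, #5→B 5, #6→B 9, #7→B 12  ⇒ total 42.
Compare {C}: total 50.
Compare {D}: total 55.
No size-1 selection does better; minimum is 42.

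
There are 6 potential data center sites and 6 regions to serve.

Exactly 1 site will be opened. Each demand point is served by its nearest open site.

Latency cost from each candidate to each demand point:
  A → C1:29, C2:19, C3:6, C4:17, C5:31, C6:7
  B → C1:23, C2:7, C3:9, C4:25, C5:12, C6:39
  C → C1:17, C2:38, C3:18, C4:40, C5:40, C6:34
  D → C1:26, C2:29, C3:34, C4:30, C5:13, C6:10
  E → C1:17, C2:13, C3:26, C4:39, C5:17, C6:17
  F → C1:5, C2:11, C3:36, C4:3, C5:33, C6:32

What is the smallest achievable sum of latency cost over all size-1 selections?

Open {A}.
  C1→A 29, C2→A 19, C3→A 6, C4→A 17, C5→A 31, C6→A 7  ⇒ total 109.
Compare {B}: total 115.
Compare {F}: total 120.
No size-1 selection does better; minimum is 109.

109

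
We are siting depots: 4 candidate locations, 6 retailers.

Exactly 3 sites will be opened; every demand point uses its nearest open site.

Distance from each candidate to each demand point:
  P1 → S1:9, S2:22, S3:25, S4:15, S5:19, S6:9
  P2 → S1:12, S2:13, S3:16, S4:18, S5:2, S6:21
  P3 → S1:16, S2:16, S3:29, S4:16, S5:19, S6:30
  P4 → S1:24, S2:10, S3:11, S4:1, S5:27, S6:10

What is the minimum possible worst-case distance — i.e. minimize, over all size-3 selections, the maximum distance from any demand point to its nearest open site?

Open {P1, P2, P4}.
  Farthest demand point is S3 at distance 11 (to P4); all others are ≤ 11.
With {P2, P3, P4} the worst case is 12.
With {P1, P2, P3} the worst case is 16.
No size-3 selection achieves below 11.

11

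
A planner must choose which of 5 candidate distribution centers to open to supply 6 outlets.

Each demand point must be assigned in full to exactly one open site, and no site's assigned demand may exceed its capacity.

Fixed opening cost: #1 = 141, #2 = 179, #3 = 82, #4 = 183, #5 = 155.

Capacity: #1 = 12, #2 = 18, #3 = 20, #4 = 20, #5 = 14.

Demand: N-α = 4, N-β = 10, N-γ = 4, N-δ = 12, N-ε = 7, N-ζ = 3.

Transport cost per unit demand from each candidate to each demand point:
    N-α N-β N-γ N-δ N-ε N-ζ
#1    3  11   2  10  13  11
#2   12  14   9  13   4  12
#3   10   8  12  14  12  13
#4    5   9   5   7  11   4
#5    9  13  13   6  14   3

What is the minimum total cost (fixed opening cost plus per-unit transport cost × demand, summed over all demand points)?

Open {#3, #4}; cheapest assignment that respects the capacities:
  #3 (cap 20, load 20): N-β, N-ε, N-ζ — cost 10×8 + 7×12 + 3×13 = 203
  #4 (cap 20, load 20): N-α, N-γ, N-δ — cost 4×5 + 4×5 + 12×7 = 124
  Shipping 327, fixed 265 → total 592.
  Any other capacity-feasible assignment to {#3, #4} ships for at least 327.
Compare {#1, #3, #5}: its best feasible assignment gives total 667.
Compare {#1, #3, #4}: its best feasible assignment gives total 686.
Every other set of open sites that can feasibly serve all demand totals ≥ 667 even under its best assignment. Minimum: 592.

592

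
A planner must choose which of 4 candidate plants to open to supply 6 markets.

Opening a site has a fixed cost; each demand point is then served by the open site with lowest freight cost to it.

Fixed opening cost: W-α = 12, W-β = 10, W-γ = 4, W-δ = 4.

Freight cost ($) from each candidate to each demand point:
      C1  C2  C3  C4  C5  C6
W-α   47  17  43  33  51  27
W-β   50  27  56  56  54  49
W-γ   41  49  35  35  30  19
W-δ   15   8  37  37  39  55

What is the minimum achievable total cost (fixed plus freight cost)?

150

Open {W-γ, W-δ}: assign each demand point to its cheapest open site.
  C1→W-δ 15, C2→W-δ 8, C3→W-γ 35, C4→W-γ 35, C5→W-γ 30, C6→W-γ 19
  freight cost 142, fixed 8 → total 150.
Compare {W-α, W-γ, W-δ}: freight cost 140 + fixed 20 = 160.
Compare {W-β, W-γ, W-δ}: freight cost 142 + fixed 18 = 160.
Compare {W-α, W-β, W-γ, W-δ}: freight cost 140 + fixed 30 = 170.
All other subsets cost ≥ 160. Minimum total cost: 150.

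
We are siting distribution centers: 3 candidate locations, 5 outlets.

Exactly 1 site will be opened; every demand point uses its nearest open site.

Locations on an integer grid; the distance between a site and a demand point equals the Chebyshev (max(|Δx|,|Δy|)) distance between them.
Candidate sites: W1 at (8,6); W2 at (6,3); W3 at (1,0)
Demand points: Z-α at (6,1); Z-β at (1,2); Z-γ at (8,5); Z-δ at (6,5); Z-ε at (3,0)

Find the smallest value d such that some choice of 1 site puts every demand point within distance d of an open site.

5

Open {W2}.
  Farthest demand point is Z-β at distance 5 (to W2); all others are ≤ 5.
With {W1} the worst case is 7.
With {W3} the worst case is 7.
No size-1 selection achieves below 5.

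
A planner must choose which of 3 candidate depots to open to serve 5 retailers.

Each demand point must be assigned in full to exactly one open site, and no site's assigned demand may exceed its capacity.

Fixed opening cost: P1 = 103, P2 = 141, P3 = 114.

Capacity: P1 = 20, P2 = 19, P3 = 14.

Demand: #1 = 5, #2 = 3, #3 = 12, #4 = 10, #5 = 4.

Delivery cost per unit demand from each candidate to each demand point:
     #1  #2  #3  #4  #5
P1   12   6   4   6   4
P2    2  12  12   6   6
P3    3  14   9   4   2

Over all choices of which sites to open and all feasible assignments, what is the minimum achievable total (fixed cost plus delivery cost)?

391

Open {P1, P3}; cheapest assignment that respects the capacities:
  P1 (cap 20, load 20): #1, #2, #3 — cost 5×12 + 3×6 + 12×4 = 126
  P3 (cap 14, load 14): #4, #5 — cost 10×4 + 4×2 = 48
  Shipping 174, fixed 217 → total 391.
  Any other capacity-feasible assignment to {P1, P3} ships for at least 174.
Compare {P1, P2}: its best feasible assignment gives total 396.
Compare {P1, P2, P3}: its best feasible assignment gives total 482.
Every other set of open sites that can feasibly serve all demand totals ≥ 396 even under its best assignment. Minimum: 391.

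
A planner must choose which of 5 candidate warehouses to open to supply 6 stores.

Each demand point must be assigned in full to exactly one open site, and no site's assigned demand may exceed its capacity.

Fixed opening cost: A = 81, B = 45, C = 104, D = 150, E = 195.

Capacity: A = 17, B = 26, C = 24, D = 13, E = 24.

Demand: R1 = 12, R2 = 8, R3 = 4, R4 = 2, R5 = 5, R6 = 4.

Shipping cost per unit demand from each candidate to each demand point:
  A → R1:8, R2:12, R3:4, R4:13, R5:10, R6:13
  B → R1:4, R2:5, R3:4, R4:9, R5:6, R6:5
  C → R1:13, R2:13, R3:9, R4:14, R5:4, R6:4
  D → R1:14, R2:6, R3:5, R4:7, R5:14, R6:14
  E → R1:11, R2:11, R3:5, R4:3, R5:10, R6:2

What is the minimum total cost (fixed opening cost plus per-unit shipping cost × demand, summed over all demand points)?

307

Open {B, C}; cheapest assignment that respects the capacities:
  B (cap 26, load 26): R1, R2, R3, R4 — cost 12×4 + 8×5 + 4×4 + 2×9 = 122
  C (cap 24, load 9): R5, R6 — cost 5×4 + 4×4 = 36
  Shipping 158, fixed 149 → total 307.
  Any other capacity-feasible assignment to {B, C} ships for at least 158.
Compare {A, B}: its best feasible assignment gives total 318.
Compare {B, D}: its best feasible assignment gives total 371.
Every other set of open sites that can feasibly serve all demand totals ≥ 318 even under its best assignment. Minimum: 307.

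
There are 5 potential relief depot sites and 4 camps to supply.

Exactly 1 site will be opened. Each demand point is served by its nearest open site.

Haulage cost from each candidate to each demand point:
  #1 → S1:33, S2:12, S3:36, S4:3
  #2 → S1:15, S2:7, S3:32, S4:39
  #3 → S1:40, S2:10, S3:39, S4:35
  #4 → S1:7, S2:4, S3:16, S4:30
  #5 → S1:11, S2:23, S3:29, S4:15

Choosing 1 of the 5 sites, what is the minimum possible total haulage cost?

Open {#4}.
  S1→#4 7, S2→#4 4, S3→#4 16, S4→#4 30  ⇒ total 57.
Compare {#5}: total 78.
Compare {#1}: total 84.
No size-1 selection does better; minimum is 57.

57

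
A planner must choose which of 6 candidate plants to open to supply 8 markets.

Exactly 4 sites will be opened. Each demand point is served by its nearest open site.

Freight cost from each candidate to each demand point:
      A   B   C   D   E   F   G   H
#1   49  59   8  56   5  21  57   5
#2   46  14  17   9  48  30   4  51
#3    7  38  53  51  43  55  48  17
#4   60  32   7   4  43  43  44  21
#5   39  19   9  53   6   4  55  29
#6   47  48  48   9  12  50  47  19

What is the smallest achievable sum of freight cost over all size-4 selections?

56

Open {#1, #2, #3, #5}.
  A→#3 7, B→#2 14, C→#1 8, D→#2 9, E→#1 5, F→#5 4, G→#2 4, H→#1 5  ⇒ total 56.
Compare {#2, #3, #4, #5}: total 63.
Compare {#1, #2, #3, #4}: total 67.
No size-4 selection does better; minimum is 56.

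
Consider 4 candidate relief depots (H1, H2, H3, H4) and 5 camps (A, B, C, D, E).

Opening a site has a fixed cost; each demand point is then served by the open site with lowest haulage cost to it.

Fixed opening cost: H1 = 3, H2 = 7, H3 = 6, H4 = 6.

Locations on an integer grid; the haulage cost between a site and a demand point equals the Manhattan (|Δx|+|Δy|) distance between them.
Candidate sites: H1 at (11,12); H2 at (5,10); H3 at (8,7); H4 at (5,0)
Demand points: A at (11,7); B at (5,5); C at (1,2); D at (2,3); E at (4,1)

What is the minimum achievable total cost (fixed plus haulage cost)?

33

Open {H1, H4}: assign each demand point to its cheapest open site.
  A→H1 5, B→H4 5, C→H4 6, D→H4 6, E→H4 2
  haulage cost 24, fixed 9 → total 33.
Compare {H3, H4}: haulage cost 22 + fixed 12 = 34.
Compare {H1, H3, H4}: haulage cost 22 + fixed 15 = 37.
Compare {H4}: haulage cost 32 + fixed 6 = 38.
All other subsets cost ≥ 34. Minimum total cost: 33.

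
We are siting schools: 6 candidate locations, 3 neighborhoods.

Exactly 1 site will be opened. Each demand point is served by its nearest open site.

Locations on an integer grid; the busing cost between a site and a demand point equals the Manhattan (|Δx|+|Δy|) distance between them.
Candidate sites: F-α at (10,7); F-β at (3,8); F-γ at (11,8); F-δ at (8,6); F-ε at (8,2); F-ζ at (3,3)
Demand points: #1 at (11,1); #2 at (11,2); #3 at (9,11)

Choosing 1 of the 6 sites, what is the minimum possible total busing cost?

Open {F-ε}.
  #1→F-ε 4, #2→F-ε 3, #3→F-ε 10  ⇒ total 17.
Compare {F-α}: total 18.
Compare {F-γ}: total 18.
No size-1 selection does better; minimum is 17.

17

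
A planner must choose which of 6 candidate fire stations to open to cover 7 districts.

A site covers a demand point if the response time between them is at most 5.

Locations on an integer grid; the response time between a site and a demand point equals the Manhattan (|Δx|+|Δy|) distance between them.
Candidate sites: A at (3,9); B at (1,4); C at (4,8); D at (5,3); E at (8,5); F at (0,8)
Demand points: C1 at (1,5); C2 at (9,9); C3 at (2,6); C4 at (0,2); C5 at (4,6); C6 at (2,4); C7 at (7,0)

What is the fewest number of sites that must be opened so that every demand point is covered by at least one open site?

Coverage sets (demand points within 5 of each site):
  A: {C3, C5}
  B: {C1, C3, C4, C5, C6}
  C: {C3, C5}
  D: {C5, C6, C7}
  E: {C2, C5}
  F: {C1, C3}
No 2 sites suffice: every size-2 union leaves at least one demand point uncovered.
But {B, D, E} covers everything, so the minimum is 3.

3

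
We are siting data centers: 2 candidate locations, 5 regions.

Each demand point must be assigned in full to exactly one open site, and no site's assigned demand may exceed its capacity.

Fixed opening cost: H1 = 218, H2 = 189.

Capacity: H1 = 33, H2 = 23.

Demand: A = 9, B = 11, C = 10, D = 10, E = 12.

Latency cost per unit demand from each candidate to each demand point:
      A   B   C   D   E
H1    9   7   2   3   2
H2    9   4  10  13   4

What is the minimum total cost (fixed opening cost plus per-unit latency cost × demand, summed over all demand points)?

Open {H1, H2}; cheapest assignment that respects the capacities:
  H1 (cap 33, load 32): C, D, E — cost 10×2 + 10×3 + 12×2 = 74
  H2 (cap 23, load 20): A, B — cost 9×9 + 11×4 = 125
  Shipping 199, fixed 407 → total 606.
  Any other capacity-feasible assignment to {H1, H2} ships for at least 199.
Total demand is 52 and no other set of sites has combined capacity ≥ 52, so {H1, H2} is the only feasible choice of open sites. Minimum: 606.

606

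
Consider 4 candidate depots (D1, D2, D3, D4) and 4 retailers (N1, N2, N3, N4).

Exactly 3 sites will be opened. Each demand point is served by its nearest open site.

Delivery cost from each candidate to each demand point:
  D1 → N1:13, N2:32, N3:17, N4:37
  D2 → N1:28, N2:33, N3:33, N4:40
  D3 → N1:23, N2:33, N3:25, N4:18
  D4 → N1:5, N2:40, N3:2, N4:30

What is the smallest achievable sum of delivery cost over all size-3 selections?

57

Open {D1, D3, D4}.
  N1→D4 5, N2→D1 32, N3→D4 2, N4→D3 18  ⇒ total 57.
Compare {D2, D3, D4}: total 58.
Compare {D1, D2, D4}: total 69.
No size-3 selection does better; minimum is 57.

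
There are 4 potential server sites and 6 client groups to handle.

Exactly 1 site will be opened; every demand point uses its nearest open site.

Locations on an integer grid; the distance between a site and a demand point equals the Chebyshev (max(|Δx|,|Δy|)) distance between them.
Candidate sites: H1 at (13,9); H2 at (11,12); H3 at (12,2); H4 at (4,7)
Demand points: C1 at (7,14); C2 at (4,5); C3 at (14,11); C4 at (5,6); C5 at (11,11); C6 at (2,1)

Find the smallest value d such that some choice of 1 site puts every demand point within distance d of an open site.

Open {H4}.
  Farthest demand point is C3 at distance 10 (to H4); all others are ≤ 10.
With {H1} the worst case is 11.
With {H2} the worst case is 11.
No size-1 selection achieves below 10.

10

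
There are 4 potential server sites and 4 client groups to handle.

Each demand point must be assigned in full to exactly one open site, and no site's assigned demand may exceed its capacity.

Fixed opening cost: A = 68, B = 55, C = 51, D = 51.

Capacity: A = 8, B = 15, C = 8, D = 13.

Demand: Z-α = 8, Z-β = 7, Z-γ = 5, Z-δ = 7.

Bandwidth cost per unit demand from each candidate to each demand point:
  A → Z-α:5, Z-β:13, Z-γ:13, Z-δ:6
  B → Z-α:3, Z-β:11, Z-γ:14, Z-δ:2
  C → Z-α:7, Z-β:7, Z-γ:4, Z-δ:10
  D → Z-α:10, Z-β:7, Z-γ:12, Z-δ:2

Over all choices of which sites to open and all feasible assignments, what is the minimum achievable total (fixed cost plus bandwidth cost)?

253

Open {B, D}; cheapest assignment that respects the capacities:
  B (cap 15, load 15): Z-α, Z-δ — cost 8×3 + 7×2 = 38
  D (cap 13, load 12): Z-β, Z-γ — cost 7×7 + 5×12 = 109
  Shipping 147, fixed 106 → total 253.
  Any other capacity-feasible assignment to {B, D} ships for at least 147.
Compare {B, C, D}: its best feasible assignment gives total 264.
Compare {A, B, D}: its best feasible assignment gives total 321.
Every other set of open sites that can feasibly serve all demand totals ≥ 264 even under its best assignment. Minimum: 253.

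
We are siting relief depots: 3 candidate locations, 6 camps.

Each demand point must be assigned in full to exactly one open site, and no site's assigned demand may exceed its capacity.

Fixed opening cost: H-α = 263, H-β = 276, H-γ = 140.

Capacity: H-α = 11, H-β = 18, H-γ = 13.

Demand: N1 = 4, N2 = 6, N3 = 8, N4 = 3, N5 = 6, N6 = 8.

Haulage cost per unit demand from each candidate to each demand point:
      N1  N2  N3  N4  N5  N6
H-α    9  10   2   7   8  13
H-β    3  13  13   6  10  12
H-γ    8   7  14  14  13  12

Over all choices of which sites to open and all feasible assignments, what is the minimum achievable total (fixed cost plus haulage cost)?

926

Open {H-α, H-β, H-γ}; cheapest assignment that respects the capacities:
  H-α (cap 11, load 11): N3, N4 — cost 8×2 + 3×7 = 37
  H-β (cap 18, load 18): N1, N5, N6 — cost 4×3 + 6×10 + 8×12 = 168
  H-γ (cap 13, load 6): N2 — cost 6×7 = 42
  Shipping 247, fixed 679 → total 926.
  Any other capacity-feasible assignment to {H-α, H-β, H-γ} ships for at least 247.
Total demand is 35 and no other set of sites has combined capacity ≥ 35, so {H-α, H-β, H-γ} is the only feasible choice of open sites. Minimum: 926.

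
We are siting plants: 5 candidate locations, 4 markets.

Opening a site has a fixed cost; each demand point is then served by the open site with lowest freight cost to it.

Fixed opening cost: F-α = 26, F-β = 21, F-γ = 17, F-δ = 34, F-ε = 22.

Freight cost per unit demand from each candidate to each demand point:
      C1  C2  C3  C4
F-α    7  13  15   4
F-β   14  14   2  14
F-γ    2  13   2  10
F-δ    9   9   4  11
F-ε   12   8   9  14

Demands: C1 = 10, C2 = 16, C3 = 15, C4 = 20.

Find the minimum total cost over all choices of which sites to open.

Open {F-α, F-γ, F-ε}: assign each demand point to its cheapest open site.
  C1→F-γ 10×2=20, C2→F-ε 16×8=128, C3→F-γ 15×2=30, C4→F-α 20×4=80
  freight cost 258, fixed 65 → total 323.
Compare {F-α, F-β, F-γ, F-ε}: freight cost 258 + fixed 86 = 344.
Compare {F-α, F-γ, F-δ}: freight cost 274 + fixed 77 = 351.
Compare {F-α, F-γ, F-δ, F-ε}: freight cost 258 + fixed 99 = 357.
All other subsets cost ≥ 344. Minimum total cost: 323.

323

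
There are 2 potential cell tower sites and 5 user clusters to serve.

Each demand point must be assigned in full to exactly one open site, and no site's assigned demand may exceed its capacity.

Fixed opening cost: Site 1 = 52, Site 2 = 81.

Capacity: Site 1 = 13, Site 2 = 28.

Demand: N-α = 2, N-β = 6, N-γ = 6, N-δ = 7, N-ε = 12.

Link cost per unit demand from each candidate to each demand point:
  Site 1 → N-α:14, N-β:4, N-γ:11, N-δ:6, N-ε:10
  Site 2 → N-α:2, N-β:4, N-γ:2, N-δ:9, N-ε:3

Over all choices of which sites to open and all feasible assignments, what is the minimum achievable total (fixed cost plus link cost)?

Open {Site 1, Site 2}; cheapest assignment that respects the capacities:
  Site 1 (cap 13, load 13): N-β, N-δ — cost 6×4 + 7×6 = 66
  Site 2 (cap 28, load 20): N-α, N-γ, N-ε — cost 2×2 + 6×2 + 12×3 = 52
  Shipping 118, fixed 133 → total 251.
  Any other capacity-feasible assignment to {Site 1, Site 2} ships for at least 118.
Total demand is 33 and no other set of sites has combined capacity ≥ 33, so {Site 1, Site 2} is the only feasible choice of open sites. Minimum: 251.

251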